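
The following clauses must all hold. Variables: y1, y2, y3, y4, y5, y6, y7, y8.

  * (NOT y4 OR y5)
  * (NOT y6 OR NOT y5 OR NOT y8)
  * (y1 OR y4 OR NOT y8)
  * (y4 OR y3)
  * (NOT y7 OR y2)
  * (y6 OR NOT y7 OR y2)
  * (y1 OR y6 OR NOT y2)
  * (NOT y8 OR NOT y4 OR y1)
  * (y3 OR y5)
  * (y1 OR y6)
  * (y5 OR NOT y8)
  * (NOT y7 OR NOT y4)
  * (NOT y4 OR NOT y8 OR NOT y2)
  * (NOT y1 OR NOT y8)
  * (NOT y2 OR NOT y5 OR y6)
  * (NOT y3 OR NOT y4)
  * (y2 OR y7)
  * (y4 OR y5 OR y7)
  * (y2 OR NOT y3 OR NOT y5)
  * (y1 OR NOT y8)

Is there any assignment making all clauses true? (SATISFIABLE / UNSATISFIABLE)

SATISFIABLE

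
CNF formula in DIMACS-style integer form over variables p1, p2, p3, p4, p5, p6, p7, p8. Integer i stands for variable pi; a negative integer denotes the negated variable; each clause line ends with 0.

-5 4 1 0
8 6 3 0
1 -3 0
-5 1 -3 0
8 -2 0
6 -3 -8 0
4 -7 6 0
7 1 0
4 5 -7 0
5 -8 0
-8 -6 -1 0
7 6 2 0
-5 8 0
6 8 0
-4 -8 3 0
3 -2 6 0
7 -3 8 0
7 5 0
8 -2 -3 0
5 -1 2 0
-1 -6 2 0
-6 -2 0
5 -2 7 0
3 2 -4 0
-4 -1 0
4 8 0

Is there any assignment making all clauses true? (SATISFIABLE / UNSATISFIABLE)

UNSATISFIABLE

p8 = True:
  p1 = True:
    propagation gives p6=False, p3=False, p4=False, p7=False; an empty clause results — contradiction.
  p1 = False:
    propagation gives p4=True, p3=False; an empty clause results — contradiction.
p8 = False:
  propagation gives p2=False, p5=False, p6=True, p7=True; an empty clause results — contradiction.
Every branch closes, so no satisfying assignment exists.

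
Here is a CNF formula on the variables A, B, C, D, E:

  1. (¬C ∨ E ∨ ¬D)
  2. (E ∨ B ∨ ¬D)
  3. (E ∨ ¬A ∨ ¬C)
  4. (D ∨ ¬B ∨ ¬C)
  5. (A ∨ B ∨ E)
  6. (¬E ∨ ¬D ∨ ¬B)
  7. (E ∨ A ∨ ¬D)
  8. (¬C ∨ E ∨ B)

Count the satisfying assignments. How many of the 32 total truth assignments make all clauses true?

Case analysis on E and B:
  E=T, B=T: remaining (A,C,D) ∈ {(F,F,F); (T,F,F)} — 2.
  E=T, B=F: A, C, D free → 2^3 = 8.
  E=F, B=T: remaining (A,C,D) ∈ {(F,F,F); (T,F,F); (T,F,T)} — 3.
  E=F, B=F: remaining (A,C,D) ∈ {(T,F,F)} — 1.
Total: 2 + 8 + 3 + 1 = 14.

14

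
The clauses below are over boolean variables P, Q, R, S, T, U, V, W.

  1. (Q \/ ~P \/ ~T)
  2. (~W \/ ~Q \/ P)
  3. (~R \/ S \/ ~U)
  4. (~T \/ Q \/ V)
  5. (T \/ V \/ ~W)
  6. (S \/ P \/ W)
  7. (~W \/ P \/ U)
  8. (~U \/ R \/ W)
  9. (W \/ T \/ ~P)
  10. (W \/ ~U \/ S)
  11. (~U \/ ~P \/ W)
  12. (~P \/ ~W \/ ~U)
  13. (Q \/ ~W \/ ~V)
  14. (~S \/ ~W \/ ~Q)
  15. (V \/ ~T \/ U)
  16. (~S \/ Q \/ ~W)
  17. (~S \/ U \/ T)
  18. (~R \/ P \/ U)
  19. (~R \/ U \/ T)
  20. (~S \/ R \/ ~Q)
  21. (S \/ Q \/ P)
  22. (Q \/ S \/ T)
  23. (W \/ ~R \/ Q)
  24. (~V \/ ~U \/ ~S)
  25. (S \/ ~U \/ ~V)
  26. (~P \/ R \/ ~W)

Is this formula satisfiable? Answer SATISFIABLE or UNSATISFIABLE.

Set P = True and propagate.
Try Q = True.
For the remaining variables, R = True, S = False, T = True, U = False, V = True, W = True works.
Every clause has at least one true literal under this assignment.
So P = T, Q = T, R = T, S = F, T = T, U = F, V = T, W = T is a satisfying assignment.

SATISFIABLE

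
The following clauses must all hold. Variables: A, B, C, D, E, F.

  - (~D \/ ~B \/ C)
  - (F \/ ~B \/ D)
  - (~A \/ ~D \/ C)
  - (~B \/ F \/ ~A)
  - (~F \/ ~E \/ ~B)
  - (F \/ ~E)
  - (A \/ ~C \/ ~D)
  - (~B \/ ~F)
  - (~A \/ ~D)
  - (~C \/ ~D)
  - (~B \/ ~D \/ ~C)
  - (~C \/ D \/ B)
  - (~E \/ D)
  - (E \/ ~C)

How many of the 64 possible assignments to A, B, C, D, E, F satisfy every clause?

7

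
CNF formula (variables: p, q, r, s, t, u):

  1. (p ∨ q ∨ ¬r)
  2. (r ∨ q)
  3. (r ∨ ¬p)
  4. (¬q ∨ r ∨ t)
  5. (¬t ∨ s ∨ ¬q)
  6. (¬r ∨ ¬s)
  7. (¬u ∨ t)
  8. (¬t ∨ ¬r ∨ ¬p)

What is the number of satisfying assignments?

5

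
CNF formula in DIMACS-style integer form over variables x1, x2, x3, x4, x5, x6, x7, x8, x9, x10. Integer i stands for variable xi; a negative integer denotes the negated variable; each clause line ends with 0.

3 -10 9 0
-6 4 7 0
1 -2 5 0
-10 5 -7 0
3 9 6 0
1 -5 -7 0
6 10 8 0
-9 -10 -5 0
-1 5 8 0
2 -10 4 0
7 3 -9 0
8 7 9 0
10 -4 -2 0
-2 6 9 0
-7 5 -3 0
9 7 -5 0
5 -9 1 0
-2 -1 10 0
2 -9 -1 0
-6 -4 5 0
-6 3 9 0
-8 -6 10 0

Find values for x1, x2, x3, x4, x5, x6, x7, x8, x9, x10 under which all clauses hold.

x1=F  x2=F  x3=T  x4=T  x5=T  x6=F  x7=F  x8=T  x9=T  x10=F

Check each clause:
  1. {x9, x3, ¬x10} — x9 is true.
  2. {x4, x7, ¬x6} — ¬x6 is true.
  3. {¬x2, x1, x5} — x5 is true.
  4. {¬x7, x5, ¬x10} — ¬x7 is true.
  5. {x9, x6, x3} — x9 is true.
  6. {x1, ¬x5, ¬x7} — ¬x7 is true.
  7. {x6, x8, x10} — x8 is true.
  8. {¬x5, ¬x10, ¬x9} — ¬x10 is true.
  9. {x5, x8, ¬x1} — x8 is true.
  10. {¬x10, x4, x2} — x4 is true.
  11. {¬x9, x3, x7} — x3 is true.
  12. {x7, x9, x8} — x8 is true.
  13. {¬x4, ¬x2, x10} — ¬x2 is true.
  14. {x6, ¬x2, x9} — x9 is true.
  15. {x5, ¬x7, ¬x3} — ¬x7 is true.
  16. {x9, x7, ¬x5} — x9 is true.
  17. {x5, ¬x9, x1} — x5 is true.
  18. {¬x2, ¬x1, x10} — ¬x2 is true.
  19. {x2, ¬x9, ¬x1} — ¬x1 is true.
  20. {x5, ¬x6, ¬x4} — ¬x6 is true.
  21. {¬x6, x3, x9} — x9 is true.
  22. {x10, ¬x8, ¬x6} — ¬x6 is true.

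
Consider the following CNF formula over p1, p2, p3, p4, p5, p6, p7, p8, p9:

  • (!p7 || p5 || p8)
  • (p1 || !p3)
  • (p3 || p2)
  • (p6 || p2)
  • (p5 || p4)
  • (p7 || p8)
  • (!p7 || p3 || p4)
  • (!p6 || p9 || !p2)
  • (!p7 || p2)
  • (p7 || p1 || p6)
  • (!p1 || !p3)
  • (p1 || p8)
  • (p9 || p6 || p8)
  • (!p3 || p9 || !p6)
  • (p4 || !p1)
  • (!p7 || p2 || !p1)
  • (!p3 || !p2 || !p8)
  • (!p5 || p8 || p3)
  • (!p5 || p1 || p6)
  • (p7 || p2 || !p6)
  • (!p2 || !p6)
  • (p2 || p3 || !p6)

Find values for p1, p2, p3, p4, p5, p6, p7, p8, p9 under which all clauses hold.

p1=T, p2=T, p3=F, p4=T, p5=F, p6=F, p7=F, p8=T, p9=T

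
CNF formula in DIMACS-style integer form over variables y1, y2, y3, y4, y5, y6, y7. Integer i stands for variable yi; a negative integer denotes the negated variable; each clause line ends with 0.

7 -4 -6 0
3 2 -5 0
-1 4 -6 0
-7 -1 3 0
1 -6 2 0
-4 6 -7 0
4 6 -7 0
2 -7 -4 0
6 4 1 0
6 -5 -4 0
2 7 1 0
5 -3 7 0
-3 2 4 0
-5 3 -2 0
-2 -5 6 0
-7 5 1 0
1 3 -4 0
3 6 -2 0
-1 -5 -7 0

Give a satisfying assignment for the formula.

Set y1 = False and propagate.
Set y2 = True and propagate.
For the remaining variables, y3 = True, y4 = False, y5 = True, y6 = True, y7 = False works.
Every clause has at least one true literal under this assignment.

y1=F  y2=T  y3=T  y4=F  y5=T  y6=T  y7=F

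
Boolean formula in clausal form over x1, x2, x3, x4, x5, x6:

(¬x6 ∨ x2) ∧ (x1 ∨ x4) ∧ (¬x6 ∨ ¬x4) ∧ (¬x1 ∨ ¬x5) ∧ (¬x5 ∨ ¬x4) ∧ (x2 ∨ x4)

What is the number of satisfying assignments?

Split on x4, then x1.
  x4=T, x1=T: remaining (x2,x3,x5,x6) ∈ {(F,F,F,F); (F,T,F,F); (T,F,F,F); (T,T,F,F)} — 4.
  x4=T, x1=F: remaining (x2,x3,x5,x6) ∈ {(F,F,F,F); (F,T,F,F); (T,F,F,F); (T,T,F,F)} — 4.
  x4=F, x1=T: remaining (x2,x3,x5,x6) ∈ {(T,F,F,F); (T,F,F,T); (T,T,F,F); (T,T,F,T)} — 4.
  x4=F, x1=F: a clause becomes empty — 0.
Total: 4 + 4 + 4 + 0 = 12.

12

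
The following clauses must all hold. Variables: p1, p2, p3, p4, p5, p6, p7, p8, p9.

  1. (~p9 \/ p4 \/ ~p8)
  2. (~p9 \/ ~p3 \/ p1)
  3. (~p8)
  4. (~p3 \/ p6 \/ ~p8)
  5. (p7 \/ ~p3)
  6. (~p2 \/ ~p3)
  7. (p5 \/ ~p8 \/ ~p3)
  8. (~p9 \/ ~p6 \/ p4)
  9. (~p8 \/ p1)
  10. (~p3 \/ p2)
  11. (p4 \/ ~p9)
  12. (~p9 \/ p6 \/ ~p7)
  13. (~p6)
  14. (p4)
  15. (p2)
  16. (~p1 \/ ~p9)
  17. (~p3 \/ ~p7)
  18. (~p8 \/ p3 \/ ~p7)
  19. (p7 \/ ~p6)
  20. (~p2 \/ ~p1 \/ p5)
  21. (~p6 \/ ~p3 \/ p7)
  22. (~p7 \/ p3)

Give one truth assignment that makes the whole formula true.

Unit propagation: (~p8) forces p8 = False.
(~p6) is a unit clause, so p6 = False.
Unit propagation: (p4) forces p4 = True.
Unit propagation: (p2) forces p2 = True.
(~p3) is a unit clause, so p3 = False.
Unit propagation: (~p7) forces p7 = False.
p1 occurs only negated in the remaining clauses — set p1 = False.
p9 occurs only negated in the remaining clauses — set p9 = False.
p5 is now unconstrained; take p5 = False.
Every clause has at least one true literal under this assignment.

p1=F, p2=T, p3=F, p4=T, p5=F, p6=F, p7=F, p8=F, p9=F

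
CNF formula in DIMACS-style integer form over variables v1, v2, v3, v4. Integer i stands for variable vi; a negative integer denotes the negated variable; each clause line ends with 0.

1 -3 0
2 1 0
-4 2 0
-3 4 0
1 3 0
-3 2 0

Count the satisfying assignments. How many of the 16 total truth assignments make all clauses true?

4

Satisfying assignments:
  v1=T v2=F v3=F v4=F
  v1=T v2=T v3=F v4=F
  v1=T v2=T v3=F v4=T
  v1=T v2=T v3=T v4=T
That's 4 in total.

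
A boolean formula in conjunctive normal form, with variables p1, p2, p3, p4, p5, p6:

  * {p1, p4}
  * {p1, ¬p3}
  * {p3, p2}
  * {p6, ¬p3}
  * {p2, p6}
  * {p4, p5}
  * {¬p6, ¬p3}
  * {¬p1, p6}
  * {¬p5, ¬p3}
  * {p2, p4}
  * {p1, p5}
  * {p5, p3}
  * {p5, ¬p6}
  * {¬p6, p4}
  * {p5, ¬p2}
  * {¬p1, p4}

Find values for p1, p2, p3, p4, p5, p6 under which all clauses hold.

p1 = 0, p2 = 1, p3 = 0, p4 = 1, p5 = 1, p6 = 1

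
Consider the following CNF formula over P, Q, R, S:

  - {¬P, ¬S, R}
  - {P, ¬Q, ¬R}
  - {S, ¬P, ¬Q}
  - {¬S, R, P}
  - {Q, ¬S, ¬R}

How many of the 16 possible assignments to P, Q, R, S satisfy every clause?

6

The models are:
  P=0 Q=0 R=0 S=0
  P=0 Q=0 R=1 S=0
  P=0 Q=1 R=0 S=0
  P=1 Q=0 R=0 S=0
  P=1 Q=0 R=1 S=0
  P=1 Q=1 R=1 S=1
Count: 6.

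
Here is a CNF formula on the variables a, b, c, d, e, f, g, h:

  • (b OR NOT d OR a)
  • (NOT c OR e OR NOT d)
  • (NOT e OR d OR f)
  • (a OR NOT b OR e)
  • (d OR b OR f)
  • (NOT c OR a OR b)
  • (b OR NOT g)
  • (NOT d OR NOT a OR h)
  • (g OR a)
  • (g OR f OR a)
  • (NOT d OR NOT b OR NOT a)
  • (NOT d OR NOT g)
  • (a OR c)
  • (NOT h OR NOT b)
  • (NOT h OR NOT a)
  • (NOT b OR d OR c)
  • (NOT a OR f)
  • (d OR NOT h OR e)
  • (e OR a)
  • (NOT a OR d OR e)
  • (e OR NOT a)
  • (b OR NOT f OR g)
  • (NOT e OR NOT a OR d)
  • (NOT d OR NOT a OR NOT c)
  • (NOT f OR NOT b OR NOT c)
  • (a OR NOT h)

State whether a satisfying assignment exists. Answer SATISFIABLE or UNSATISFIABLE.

a = True:
  propagation gives h=False, d=False, f=True, e=True; an empty clause results — contradiction.
a = False:
  propagation gives g=True, b=True, e=True, d=False; an empty clause results — contradiction.
Every branch closes, so no satisfying assignment exists.

UNSATISFIABLE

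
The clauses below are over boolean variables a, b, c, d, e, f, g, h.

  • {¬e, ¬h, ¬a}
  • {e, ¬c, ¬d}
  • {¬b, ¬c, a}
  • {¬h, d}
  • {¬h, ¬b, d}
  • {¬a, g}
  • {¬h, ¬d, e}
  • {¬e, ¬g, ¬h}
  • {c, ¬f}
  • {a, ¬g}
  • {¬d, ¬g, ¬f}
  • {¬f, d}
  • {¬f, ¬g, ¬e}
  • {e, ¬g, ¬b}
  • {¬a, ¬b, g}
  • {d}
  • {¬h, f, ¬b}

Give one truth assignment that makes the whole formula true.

a = 0, b = 0, c = 1, d = 1, e = 1, f = 1, g = 0, h = 1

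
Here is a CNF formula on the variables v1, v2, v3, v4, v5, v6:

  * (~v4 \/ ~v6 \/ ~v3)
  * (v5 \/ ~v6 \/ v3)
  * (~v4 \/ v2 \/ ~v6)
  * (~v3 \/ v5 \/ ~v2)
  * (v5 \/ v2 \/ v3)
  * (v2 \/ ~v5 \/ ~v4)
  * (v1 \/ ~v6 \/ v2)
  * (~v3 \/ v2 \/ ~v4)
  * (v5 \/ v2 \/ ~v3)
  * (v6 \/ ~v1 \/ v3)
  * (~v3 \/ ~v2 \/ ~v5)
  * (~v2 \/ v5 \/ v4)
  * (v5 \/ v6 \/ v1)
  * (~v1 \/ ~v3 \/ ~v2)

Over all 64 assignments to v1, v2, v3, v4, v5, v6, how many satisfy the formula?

11

Split on v2, then v3.
  v2=1, v3=1: a clause becomes empty — 0.
  v2=1, v3=0: v4 free; 3 ways for (v1,v5,v6) × 2^1 = 6.
  v2=0, v3=1: remaining (v1,v4,v5,v6) ∈ {(0,0,1,0); (1,0,1,0); (1,0,1,1)} — 3.
  v2=0, v3=0: remaining (v1,v4,v5,v6) ∈ {(0,0,1,0); (1,0,1,1)} — 2.
Total: 0 + 6 + 3 + 2 = 11.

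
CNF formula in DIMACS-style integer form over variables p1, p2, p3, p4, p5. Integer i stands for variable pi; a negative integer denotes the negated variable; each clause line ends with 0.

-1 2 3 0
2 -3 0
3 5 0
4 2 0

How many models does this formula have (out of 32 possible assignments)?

13

Split on p2, then p3.
  p2=T, p3=T: p1, p4, p5 free → 2^3 = 8.
  p2=T, p3=F: remaining (p1,p4,p5) ∈ {(F,F,T); (F,T,T); (T,F,T); (T,T,T)} — 4.
  p2=F, p3=T: a clause becomes empty — 0.
  p2=F, p3=F: remaining (p1,p4,p5) ∈ {(F,T,T)} — 1.
Total: 8 + 4 + 0 + 1 = 13.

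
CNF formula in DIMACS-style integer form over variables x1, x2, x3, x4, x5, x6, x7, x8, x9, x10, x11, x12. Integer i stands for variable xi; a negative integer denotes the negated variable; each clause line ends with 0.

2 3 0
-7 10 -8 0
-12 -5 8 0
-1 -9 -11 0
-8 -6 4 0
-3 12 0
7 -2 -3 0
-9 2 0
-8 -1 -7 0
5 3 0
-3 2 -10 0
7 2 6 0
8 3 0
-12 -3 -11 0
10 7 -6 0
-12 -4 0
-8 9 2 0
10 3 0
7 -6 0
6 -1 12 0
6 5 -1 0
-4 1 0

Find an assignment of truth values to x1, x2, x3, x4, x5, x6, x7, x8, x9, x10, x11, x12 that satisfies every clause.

x1=0, x2=1, x3=0, x4=0, x5=1, x6=0, x7=1, x8=1, x9=1, x10=1, x11=1, x12=1

Branch on x1: take x1 = False.
  then x4 is forced to False.
Try x2 = True.
For the remaining variables, x3 = False, x5 = True, x6 = False, x7 = True, x8 = True, x9 = True, x10 = True, x11 = True, x12 = True works.
Every clause has at least one true literal under this assignment.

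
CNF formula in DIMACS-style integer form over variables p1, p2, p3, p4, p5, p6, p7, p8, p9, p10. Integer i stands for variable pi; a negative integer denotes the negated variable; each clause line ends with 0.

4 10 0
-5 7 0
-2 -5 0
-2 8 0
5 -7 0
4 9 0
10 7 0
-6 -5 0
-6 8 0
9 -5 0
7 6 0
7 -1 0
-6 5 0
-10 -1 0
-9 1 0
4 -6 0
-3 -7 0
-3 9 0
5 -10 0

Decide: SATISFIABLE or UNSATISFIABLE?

SATISFIABLE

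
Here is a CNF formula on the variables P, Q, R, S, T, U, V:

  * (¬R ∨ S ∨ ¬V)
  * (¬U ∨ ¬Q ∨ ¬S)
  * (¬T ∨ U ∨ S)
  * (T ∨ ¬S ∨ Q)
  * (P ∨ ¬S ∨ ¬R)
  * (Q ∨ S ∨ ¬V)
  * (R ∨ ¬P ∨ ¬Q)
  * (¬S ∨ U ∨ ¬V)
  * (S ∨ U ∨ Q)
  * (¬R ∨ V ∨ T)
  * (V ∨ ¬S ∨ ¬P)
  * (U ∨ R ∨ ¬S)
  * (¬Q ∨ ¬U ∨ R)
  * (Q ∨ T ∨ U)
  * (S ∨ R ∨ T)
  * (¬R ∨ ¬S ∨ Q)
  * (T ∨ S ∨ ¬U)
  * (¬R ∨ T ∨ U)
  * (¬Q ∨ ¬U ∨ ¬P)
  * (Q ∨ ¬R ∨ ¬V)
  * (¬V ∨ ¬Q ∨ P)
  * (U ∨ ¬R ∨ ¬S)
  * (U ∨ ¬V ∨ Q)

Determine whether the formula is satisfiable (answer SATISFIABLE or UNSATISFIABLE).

Branch on P: take P = False.
Set Q = True and propagate.
  then V is forced to False.
Branch on R: take R = True.
  then S is forced to False.
  then T is forced to True.
  then U is forced to True.
So P=F  Q=T  R=T  S=F  T=T  U=T  V=F is a satisfying assignment.

SATISFIABLE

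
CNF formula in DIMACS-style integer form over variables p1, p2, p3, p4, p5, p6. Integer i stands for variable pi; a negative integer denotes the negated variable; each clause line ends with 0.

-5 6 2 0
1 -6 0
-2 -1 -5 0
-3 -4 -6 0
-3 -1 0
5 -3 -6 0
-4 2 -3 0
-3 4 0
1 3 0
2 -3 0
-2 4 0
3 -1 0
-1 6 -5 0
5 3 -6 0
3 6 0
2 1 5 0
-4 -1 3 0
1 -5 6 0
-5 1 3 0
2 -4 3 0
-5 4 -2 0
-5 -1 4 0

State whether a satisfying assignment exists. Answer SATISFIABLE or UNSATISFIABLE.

SATISFIABLE

Branch on p1: take p1 = False.
  then p6 is forced to False.
  then p3 is forced to True.
  then p4 is forced to True.
  then p2 is forced to True.
  then p5 is forced to False.
So p1=False, p2=True, p3=True, p4=True, p5=False, p6=False is a satisfying assignment.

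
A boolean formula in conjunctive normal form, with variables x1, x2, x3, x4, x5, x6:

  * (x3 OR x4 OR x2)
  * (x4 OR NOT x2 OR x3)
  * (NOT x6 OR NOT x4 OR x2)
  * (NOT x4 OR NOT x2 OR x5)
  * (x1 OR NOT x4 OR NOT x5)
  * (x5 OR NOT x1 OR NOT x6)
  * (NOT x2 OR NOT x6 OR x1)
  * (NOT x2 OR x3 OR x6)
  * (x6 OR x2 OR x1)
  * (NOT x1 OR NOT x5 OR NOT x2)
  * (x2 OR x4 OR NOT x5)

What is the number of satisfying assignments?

9

Case analysis on x2 and x4:
  x2=1, x4=1: a clause becomes empty — 0.
  x2=1, x4=0: remaining (x1,x3,x5,x6) ∈ {(0,1,0,0); (0,1,1,0); (1,1,0,0)} — 3.
  x2=0, x4=1: remaining (x1,x3,x5,x6) ∈ {(1,0,0,0); (1,0,1,0); (1,1,0,0); (1,1,1,0)} — 4.
  x2=0, x4=0: remaining (x1,x3,x5,x6) ∈ {(0,1,0,1); (1,1,0,0)} — 2.
Total: 0 + 3 + 4 + 2 = 9.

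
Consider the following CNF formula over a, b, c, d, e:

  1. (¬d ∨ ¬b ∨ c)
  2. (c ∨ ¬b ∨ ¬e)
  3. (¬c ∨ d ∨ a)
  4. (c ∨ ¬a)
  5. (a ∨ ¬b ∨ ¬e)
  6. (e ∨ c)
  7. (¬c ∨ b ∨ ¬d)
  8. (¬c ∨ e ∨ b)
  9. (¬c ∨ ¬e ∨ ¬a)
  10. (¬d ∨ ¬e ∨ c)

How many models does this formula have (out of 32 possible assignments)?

4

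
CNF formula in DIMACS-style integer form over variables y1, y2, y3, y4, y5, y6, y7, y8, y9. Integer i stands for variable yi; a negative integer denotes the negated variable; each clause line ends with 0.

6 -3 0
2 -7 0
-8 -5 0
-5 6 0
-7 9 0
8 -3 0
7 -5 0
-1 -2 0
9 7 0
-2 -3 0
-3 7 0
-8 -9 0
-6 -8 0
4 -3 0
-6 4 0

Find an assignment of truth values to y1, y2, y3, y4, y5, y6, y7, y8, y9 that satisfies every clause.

y1=F, y2=T, y3=F, y4=T, y5=T, y6=T, y7=T, y8=F, y9=T

Check each clause:
  1. {¬y3, y6} — ¬y3 is true.
  2. {y2, ¬y7} — y2 is true.
  3. {¬y5, ¬y8} — ¬y8 is true.
  4. {¬y5, y6} — y6 is true.
  5. {¬y7, y9} — y9 is true.
  6. {¬y3, y8} — ¬y3 is true.
  7. {y7, ¬y5} — y7 is true.
  8. {¬y2, ¬y1} — ¬y1 is true.
  9. {y7, y9} — y9 is true.
  10. {¬y3, ¬y2} — ¬y3 is true.
  11. {¬y3, y7} — ¬y3 is true.
  12. {¬y8, ¬y9} — ¬y8 is true.
  13. {¬y6, ¬y8} — ¬y8 is true.
  14. {y4, ¬y3} — y4 is true.
  15. {y4, ¬y6} — y4 is true.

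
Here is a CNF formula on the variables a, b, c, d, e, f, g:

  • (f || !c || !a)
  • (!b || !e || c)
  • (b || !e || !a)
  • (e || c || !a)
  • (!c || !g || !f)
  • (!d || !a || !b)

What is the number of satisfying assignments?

Split on a, then c.
  a=1, c=1: remaining (b,d,e,f,g) ∈ {(0,0,0,1,0); (0,1,0,1,0); (1,0,0,1,0); (1,0,1,1,0)} — 4.
  a=1, c=0: a clause becomes empty — 0.
  a=0, c=1: b, d, e free; 3 ways for (f,g) × 2^3 = 24.
  a=0, c=0: d, f, g free; 3 ways for (b,e) × 2^3 = 24.
Total: 4 + 0 + 24 + 24 = 52.

52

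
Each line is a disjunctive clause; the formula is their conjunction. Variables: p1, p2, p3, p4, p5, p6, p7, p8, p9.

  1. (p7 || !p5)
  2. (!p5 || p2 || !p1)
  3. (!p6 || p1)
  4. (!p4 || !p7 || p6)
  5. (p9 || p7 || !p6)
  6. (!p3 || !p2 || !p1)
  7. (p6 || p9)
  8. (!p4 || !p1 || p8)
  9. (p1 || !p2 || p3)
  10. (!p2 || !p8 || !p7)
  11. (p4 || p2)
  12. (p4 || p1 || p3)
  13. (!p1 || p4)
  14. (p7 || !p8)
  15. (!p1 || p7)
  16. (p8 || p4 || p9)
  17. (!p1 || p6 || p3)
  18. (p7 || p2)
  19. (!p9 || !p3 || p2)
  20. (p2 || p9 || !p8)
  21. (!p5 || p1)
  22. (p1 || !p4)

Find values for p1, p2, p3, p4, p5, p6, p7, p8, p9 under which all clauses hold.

p1=1, p2=0, p3=0, p4=1, p5=0, p6=1, p7=1, p8=1, p9=1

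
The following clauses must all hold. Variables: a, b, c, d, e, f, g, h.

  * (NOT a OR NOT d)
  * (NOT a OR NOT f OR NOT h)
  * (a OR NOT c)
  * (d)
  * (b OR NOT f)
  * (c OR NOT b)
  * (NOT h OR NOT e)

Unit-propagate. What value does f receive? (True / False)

(d) is a unit clause: d = True.
(NOT a OR NOT d) with d = True leaves only NOT a, so a = False.
(NOT c OR a) with a = False leaves only NOT c, so c = False.
From (NOT b OR c) and c = False: b = False.
In (NOT f OR b), b is now false; NOT f must hold, so f = False.

False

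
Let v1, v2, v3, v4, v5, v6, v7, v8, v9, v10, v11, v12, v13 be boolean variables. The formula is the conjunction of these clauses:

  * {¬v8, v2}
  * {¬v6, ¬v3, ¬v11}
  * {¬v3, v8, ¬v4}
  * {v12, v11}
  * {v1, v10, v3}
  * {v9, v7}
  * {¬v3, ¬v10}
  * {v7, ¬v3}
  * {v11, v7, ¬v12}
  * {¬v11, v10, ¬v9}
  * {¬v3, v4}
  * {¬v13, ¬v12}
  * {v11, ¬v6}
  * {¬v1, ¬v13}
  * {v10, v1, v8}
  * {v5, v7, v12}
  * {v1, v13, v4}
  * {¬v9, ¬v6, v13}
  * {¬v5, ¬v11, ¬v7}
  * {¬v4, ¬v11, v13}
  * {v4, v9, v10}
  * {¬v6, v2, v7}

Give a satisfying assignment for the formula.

v1=True  v2=True  v3=False  v4=True  v5=False  v6=False  v7=True  v8=False  v9=False  v10=False  v11=False  v12=True  v13=False

Pure literal: v2 appears only positively; assign v2 = True.
Pure literal: v6 appears only negated; assign v6 = False.
Set v1 = True and propagate.
  then v13 is forced to False.
The remaining clauses are satisfied by v3 = False, v4 = True, v5 = False, v7 = True, v8 = False, v9 = False, v10 = False, v11 = False, v12 = True.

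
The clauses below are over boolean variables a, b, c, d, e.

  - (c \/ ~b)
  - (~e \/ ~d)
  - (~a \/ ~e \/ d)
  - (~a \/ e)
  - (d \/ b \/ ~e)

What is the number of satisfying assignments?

Split on e, then d.
  e=1, d=1: a clause becomes empty — 0.
  e=1, d=0: remaining (a,b,c) ∈ {(0,1,1)} — 1.
  e=0, d=1: remaining (a,b,c) ∈ {(0,0,0); (0,0,1); (0,1,1)} — 3.
  e=0, d=0: remaining (a,b,c) ∈ {(0,0,0); (0,0,1); (0,1,1)} — 3.
Total: 0 + 1 + 3 + 3 = 7.

7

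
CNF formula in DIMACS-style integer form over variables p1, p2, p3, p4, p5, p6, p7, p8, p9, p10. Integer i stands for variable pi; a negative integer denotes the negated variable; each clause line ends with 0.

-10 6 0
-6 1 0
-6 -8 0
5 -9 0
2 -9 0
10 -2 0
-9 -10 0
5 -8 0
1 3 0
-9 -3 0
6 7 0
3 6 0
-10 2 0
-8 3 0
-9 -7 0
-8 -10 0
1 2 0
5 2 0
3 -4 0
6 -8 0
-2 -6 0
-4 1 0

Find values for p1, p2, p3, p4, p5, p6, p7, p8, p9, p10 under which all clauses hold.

p1 occurs only positively in the remaining clauses — set p1 = True.
Pure literal: p4 appears only negated; assign p4 = False.
Try p2 = False.
  then p9 is forced to False.
  then p10 is forced to False.
  then p5 is forced to True.
The remaining clauses are satisfied by p3 = False, p6 = True, p7 = True, p8 = False.
Check each clause:
  1. (p6 OR NOT p10) — NOT p10 is true.
  2. (NOT p6 OR p1) — p1 is true.
  3. (NOT p6 OR NOT p8) — NOT p8 is true.
  4. (p5 OR NOT p9) — p5 is true.
  5. (NOT p9 OR p2) — NOT p9 is true.
  6. (p10 OR NOT p2) — NOT p2 is true.
  7. (NOT p10 OR NOT p9) — NOT p10 is true.
  8. (p5 OR NOT p8) — NOT p8 is true.
  9. (p1 OR p3) — p1 is true.
  10. (NOT p3 OR NOT p9) — NOT p3 is true.
  11. (p7 OR p6) — p6 is true.
  12. (p6 OR p3) — p6 is true.
  13. (p2 OR NOT p10) — NOT p10 is true.
  14. (NOT p8 OR p3) — NOT p8 is true.
  15. (NOT p9 OR NOT p7) — NOT p9 is true.
  16. (NOT p10 OR NOT p8) — NOT p8 is true.
  17. (p1 OR p2) — p1 is true.
  18. (p5 OR p2) — p5 is true.
  19. (NOT p4 OR p3) — NOT p4 is true.
  20. (p6 OR NOT p8) — NOT p8 is true.
  21. (NOT p6 OR NOT p2) — NOT p2 is true.
  22. (NOT p4 OR p1) — p1 is true.

p1 = 1, p2 = 0, p3 = 0, p4 = 0, p5 = 1, p6 = 1, p7 = 1, p8 = 0, p9 = 0, p10 = 0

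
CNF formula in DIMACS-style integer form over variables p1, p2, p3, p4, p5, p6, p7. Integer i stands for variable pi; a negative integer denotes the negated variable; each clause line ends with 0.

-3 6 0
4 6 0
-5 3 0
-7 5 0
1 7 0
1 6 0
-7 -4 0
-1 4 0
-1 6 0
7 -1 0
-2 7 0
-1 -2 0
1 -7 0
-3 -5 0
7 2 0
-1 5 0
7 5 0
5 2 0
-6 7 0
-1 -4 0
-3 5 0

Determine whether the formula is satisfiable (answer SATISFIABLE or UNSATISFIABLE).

UNSATISFIABLE

p1 = True:
  propagation gives p4=True; an empty clause results — contradiction.
p1 = False:
  propagation gives p7=True; an empty clause results — contradiction.
Every branch closes, so no satisfying assignment exists.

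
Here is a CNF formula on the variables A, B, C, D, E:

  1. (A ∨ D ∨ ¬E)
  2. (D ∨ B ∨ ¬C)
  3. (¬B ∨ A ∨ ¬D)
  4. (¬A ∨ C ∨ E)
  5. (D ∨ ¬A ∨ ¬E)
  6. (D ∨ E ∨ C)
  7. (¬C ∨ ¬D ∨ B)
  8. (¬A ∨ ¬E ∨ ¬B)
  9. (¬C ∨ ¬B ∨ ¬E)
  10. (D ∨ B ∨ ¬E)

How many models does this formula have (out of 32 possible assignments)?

6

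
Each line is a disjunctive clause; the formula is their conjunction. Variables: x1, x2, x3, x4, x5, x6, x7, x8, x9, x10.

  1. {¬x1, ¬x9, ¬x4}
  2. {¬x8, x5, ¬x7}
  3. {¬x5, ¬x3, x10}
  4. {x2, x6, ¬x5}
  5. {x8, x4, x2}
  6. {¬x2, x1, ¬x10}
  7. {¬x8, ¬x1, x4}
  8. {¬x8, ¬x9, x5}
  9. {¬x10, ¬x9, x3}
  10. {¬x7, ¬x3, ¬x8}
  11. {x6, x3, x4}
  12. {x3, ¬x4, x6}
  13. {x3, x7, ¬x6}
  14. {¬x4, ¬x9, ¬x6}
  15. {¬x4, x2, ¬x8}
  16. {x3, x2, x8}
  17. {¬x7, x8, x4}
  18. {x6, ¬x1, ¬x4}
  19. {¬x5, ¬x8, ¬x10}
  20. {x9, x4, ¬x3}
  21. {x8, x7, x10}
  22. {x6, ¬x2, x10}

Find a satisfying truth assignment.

x1=T, x2=T, x3=T, x4=T, x5=F, x6=T, x7=F, x8=T, x9=F, x10=F

Set x1 = True and propagate.
Try x2 = True.
For the remaining variables, x3 = True, x4 = True, x5 = False, x6 = True, x7 = False, x8 = True, x9 = False, x10 = False works.
Every clause has at least one true literal under this assignment.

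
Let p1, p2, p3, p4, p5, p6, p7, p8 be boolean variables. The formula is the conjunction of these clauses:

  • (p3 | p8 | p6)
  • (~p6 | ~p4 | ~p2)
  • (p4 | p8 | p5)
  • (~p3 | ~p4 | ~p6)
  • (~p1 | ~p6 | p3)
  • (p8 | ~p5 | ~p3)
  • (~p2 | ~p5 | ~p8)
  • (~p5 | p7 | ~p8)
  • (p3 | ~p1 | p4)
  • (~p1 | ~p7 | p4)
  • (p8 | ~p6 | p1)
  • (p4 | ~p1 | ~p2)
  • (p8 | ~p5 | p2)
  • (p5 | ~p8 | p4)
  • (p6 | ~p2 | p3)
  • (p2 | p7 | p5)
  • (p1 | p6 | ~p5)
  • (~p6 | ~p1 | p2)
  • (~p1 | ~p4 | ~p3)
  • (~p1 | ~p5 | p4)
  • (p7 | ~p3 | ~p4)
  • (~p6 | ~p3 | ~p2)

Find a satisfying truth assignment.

p1=1  p2=0  p3=0  p4=1  p5=1  p6=0  p7=1  p8=1

Branch on p1: take p1 = True.
Try p2 = False.
  then p6 is forced to False.
For the remaining variables, p3 = False, p4 = True, p5 = True, p7 = True, p8 = True works.
Check each clause:
  1. (p3 | p6 | p8) — p8 is true.
  2. (~p2 | ~p6 | ~p4) — ~p6 is true.
  3. (p4 | p8 | p5) — p8 is true.
  4. (~p6 | ~p3 | ~p4) — ~p6 is true.
  5. (p3 | ~p6 | ~p1) — ~p6 is true.
  6. (p8 | ~p5 | ~p3) — p8 is true.
  7. (~p2 | ~p8 | ~p5) — ~p2 is true.
  8. (~p5 | ~p8 | p7) — p7 is true.
  9. (p3 | p4 | ~p1) — p4 is true.
  10. (p4 | ~p7 | ~p1) — p4 is true.
  11. (p1 | p8 | ~p6) — p8 is true.
  12. (~p2 | p4 | ~p1) — p4 is true.
  13. (p8 | ~p5 | p2) — p8 is true.
  14. (p5 | ~p8 | p4) — p4 is true.
  15. (p3 | p6 | ~p2) — ~p2 is true.
  16. (p2 | p7 | p5) — p5 is true.
  17. (p1 | ~p5 | p6) — p1 is true.
  18. (p2 | ~p6 | ~p1) — ~p6 is true.
  19. (~p3 | ~p1 | ~p4) — ~p3 is true.
  20. (p4 | ~p1 | ~p5) — p4 is true.
  21. (~p4 | p7 | ~p3) — ~p3 is true.
  22. (~p6 | ~p3 | ~p2) — ~p6 is true.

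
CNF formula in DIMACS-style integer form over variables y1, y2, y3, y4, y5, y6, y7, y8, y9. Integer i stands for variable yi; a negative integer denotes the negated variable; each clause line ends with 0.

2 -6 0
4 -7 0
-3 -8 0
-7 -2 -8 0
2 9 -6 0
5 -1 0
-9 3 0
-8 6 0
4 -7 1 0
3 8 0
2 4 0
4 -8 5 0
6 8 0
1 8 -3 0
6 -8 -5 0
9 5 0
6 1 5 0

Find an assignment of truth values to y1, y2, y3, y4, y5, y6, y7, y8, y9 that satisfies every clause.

y1=True, y2=True, y3=True, y4=True, y5=True, y6=True, y7=True, y8=False, y9=False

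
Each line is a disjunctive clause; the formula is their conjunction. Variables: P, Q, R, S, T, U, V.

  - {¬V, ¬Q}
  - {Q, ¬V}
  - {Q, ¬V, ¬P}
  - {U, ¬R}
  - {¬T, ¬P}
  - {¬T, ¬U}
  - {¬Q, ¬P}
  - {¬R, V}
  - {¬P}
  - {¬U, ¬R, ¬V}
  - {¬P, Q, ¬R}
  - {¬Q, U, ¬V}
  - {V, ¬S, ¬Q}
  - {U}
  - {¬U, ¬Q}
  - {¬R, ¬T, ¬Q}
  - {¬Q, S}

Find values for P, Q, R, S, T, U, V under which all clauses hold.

P=F  Q=F  R=F  S=T  T=F  U=T  V=F

(¬P) is a unit clause, so P = False.
(U) is a unit clause, so U = True.
(¬T) is a unit clause, so T = False.
(¬Q) is a unit clause, so Q = False.
The clause (¬V) is unit: V must be False.
(¬R) is a unit clause, so R = False.
S is now unconstrained; take S = True.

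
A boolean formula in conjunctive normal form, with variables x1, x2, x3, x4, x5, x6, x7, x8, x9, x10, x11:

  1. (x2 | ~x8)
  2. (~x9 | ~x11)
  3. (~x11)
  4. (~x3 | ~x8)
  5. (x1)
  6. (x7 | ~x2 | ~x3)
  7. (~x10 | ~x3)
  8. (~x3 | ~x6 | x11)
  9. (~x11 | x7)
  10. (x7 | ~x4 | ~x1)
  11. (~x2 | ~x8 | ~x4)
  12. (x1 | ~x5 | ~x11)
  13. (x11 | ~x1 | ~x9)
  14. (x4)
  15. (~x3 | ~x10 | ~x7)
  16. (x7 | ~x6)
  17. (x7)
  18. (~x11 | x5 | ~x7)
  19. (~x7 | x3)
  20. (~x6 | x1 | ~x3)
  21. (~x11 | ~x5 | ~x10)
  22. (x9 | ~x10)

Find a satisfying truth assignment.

The clause (~x11) is unit: x11 must be False.
The clause (x1) is unit: x1 must be True.
(~x9) is a unit clause, so x9 = False.
Unit propagation: (x4) forces x4 = True.
The clause (x7) is unit: x7 must be True.
Unit propagation: (x3) forces x3 = True.
Unit propagation: (~x8) forces x8 = False.
Unit propagation: (~x10) forces x10 = False.
(~x6) is a unit clause, so x6 = False.
x2, x5 are now unconstrained; take x2 = False, x5 = False.
Every clause has at least one true literal under this assignment.

x1=True, x2=False, x3=True, x4=True, x5=False, x6=False, x7=True, x8=False, x9=False, x10=False, x11=False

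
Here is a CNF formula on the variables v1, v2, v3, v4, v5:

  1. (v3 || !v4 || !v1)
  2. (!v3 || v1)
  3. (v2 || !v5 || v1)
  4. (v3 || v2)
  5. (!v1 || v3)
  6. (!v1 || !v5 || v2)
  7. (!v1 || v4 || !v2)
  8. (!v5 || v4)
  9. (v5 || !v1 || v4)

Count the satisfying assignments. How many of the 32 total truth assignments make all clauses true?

6

The models are:
  v1=0 v2=1 v3=0 v4=0 v5=0
  v1=0 v2=1 v3=0 v4=1 v5=0
  v1=0 v2=1 v3=0 v4=1 v5=1
  v1=1 v2=0 v3=1 v4=1 v5=0
  v1=1 v2=1 v3=1 v4=1 v5=0
  v1=1 v2=1 v3=1 v4=1 v5=1
That's 6 in total.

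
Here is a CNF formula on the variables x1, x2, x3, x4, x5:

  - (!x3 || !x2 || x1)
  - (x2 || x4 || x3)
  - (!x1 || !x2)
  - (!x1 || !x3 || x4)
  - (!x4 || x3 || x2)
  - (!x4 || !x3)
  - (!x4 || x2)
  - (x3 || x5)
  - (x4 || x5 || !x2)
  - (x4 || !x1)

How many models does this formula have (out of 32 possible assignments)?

Satisfying assignments:
  x1=F x2=F x3=T x4=F x5=F
  x1=F x2=F x3=T x4=F x5=T
  x1=F x2=T x3=F x4=F x5=T
  x1=F x2=T x3=F x4=T x5=T
Count: 4.

4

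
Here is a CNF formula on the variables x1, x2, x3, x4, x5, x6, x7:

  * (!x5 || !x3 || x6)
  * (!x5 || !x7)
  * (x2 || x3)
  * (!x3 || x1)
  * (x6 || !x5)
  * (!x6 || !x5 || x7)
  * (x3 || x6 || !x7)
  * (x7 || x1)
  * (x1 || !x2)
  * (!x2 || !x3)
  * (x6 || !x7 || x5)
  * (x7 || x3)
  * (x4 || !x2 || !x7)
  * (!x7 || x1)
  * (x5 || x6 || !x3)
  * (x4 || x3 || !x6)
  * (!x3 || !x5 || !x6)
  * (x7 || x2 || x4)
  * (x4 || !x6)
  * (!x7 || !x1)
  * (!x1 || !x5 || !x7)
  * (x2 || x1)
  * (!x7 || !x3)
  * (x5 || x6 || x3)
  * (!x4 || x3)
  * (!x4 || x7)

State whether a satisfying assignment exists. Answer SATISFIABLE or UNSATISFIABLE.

x7 = True:
  propagation gives x5=False, x6=True, x1=True; an empty clause results — contradiction.
x7 = False:
  propagation gives x1=True, x3=True, x2=False, x4=True; an empty clause results — contradiction.
Every branch closes, so no satisfying assignment exists.

UNSATISFIABLE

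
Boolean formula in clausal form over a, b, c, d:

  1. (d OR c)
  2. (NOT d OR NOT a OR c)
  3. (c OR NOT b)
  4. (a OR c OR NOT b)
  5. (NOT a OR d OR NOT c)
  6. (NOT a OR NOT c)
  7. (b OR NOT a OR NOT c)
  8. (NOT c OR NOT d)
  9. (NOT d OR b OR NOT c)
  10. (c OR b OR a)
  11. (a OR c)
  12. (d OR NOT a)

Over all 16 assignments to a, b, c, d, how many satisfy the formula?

2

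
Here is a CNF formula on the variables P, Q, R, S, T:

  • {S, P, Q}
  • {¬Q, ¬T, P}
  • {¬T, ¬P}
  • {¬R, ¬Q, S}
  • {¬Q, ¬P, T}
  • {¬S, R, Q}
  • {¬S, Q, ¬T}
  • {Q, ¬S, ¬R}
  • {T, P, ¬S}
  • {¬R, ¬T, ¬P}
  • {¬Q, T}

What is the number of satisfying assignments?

The models are:
  P=1 Q=0 R=0 S=0 T=0
  P=1 Q=0 R=1 S=0 T=0
Count: 2.

2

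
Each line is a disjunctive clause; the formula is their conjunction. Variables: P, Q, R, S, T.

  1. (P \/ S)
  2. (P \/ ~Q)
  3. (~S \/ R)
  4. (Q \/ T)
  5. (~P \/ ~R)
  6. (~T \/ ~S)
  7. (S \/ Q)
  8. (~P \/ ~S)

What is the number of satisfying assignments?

Satisfying assignments:
  P=T Q=T R=F S=F T=F
  P=T Q=T R=F S=F T=T
Count: 2.

2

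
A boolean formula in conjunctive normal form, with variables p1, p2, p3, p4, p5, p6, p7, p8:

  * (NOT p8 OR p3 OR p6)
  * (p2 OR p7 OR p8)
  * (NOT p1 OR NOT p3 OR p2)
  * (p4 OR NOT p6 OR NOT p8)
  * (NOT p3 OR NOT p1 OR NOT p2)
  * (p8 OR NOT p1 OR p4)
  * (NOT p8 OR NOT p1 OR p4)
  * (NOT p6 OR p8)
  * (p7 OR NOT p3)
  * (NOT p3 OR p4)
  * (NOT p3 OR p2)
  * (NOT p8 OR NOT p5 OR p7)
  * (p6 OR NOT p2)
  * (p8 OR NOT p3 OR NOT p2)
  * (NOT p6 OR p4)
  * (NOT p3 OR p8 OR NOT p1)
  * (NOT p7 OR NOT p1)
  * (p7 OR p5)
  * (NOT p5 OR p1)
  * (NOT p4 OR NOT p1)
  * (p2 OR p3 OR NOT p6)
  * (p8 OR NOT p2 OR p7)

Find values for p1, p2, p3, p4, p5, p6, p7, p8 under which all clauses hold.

Set p1 = False and propagate.
  then p5 is forced to False.
  then p7 is forced to True.
The remaining clauses are satisfied by p2 = True, p3 = True, p4 = True, p6 = True, p8 = True.
Every clause has at least one true literal under this assignment.
Check each clause:
  1. (NOT p8 OR p3 OR p6) — p3 is true.
  2. (p7 OR p2 OR p8) — p8 is true.
  3. (NOT p1 OR p2 OR NOT p3) — p2 is true.
  4. (NOT p8 OR NOT p6 OR p4) — p4 is true.
  5. (NOT p3 OR NOT p1 OR NOT p2) — NOT p1 is true.
  6. (NOT p1 OR p8 OR p4) — p8 is true.
  7. (NOT p8 OR NOT p1 OR p4) — p4 is true.
  8. (p8 OR NOT p6) — p8 is true.
  9. (NOT p3 OR p7) — p7 is true.
  10. (p4 OR NOT p3) — p4 is true.
  11. (NOT p3 OR p2) — p2 is true.
  12. (NOT p5 OR p7 OR NOT p8) — NOT p5 is true.
  13. (p6 OR NOT p2) — p6 is true.
  14. (p8 OR NOT p3 OR NOT p2) — p8 is true.
  15. (p4 OR NOT p6) — p4 is true.
  16. (NOT p3 OR p8 OR NOT p1) — p8 is true.
  17. (NOT p7 OR NOT p1) — NOT p1 is true.
  18. (p7 OR p5) — p7 is true.
  19. (NOT p5 OR p1) — NOT p5 is true.
  20. (NOT p1 OR NOT p4) — NOT p1 is true.
  21. (p2 OR NOT p6 OR p3) — p2 is true.
  22. (NOT p2 OR p7 OR p8) — p8 is true.

p1=False, p2=True, p3=True, p4=True, p5=False, p6=True, p7=True, p8=True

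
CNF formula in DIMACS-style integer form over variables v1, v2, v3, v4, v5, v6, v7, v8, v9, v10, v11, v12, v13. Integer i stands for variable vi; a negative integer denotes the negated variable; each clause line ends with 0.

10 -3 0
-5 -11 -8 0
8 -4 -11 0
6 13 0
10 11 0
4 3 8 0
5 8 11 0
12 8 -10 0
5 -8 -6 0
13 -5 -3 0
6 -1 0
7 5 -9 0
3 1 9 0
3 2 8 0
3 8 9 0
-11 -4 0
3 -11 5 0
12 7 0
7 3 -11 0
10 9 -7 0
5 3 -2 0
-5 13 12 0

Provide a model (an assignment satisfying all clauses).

v1=False, v2=True, v3=True, v4=False, v5=False, v6=False, v7=True, v8=True, v9=False, v10=True, v11=True, v12=True, v13=True

Check each clause:
  1. (v10 || !v3) — v10 is true.
  2. (!v5 || !v11 || !v8) — !v5 is true.
  3. (v8 || !v4 || !v11) — v8 is true.
  4. (v6 || v13) — v13 is true.
  5. (v11 || v10) — v10 is true.
  6. (v8 || v3 || v4) — v8 is true.
  7. (v11 || v5 || v8) — v8 is true.
  8. (!v10 || v8 || v12) — v8 is true.
  9. (!v6 || v5 || !v8) — !v6 is true.
  10. (v13 || !v3 || !v5) — !v5 is true.
  11. (v6 || !v1) — !v1 is true.
  12. (v5 || !v9 || v7) — v7 is true.
  13. (v9 || v3 || v1) — v3 is true.
  14. (v8 || v2 || v3) — v8 is true.
  15. (v3 || v8 || v9) — v8 is true.
  16. (!v4 || !v11) — !v4 is true.
  17. (!v11 || v5 || v3) — v3 is true.
  18. (v12 || v7) — v12 is true.
  19. (v7 || !v11 || v3) — v3 is true.
  20. (v10 || !v7 || v9) — v10 is true.
  21. (v3 || v5 || !v2) — v3 is true.
  22. (!v5 || v12 || v13) — !v5 is true.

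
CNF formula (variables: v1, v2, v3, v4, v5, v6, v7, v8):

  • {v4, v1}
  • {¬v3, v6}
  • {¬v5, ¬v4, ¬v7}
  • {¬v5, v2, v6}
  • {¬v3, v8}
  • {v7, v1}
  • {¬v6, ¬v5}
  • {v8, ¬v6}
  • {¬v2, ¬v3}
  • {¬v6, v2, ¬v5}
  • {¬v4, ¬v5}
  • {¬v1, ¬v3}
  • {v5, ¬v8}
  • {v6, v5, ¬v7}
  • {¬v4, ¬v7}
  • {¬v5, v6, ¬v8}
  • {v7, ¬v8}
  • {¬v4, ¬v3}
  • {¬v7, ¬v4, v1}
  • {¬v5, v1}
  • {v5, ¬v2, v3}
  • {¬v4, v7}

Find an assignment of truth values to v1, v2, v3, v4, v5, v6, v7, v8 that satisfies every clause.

Try v1 = True.
  then v3 is forced to False.
Branch on v2: take v2 = True.
  then v5 is forced to True.
  then v6 is forced to False.
  then v4 is forced to False.
  then v8 is forced to False.
v7 is now unconstrained; take v7 = False.
Every clause has at least one true literal under this assignment.

v1=T, v2=T, v3=F, v4=F, v5=T, v6=F, v7=F, v8=F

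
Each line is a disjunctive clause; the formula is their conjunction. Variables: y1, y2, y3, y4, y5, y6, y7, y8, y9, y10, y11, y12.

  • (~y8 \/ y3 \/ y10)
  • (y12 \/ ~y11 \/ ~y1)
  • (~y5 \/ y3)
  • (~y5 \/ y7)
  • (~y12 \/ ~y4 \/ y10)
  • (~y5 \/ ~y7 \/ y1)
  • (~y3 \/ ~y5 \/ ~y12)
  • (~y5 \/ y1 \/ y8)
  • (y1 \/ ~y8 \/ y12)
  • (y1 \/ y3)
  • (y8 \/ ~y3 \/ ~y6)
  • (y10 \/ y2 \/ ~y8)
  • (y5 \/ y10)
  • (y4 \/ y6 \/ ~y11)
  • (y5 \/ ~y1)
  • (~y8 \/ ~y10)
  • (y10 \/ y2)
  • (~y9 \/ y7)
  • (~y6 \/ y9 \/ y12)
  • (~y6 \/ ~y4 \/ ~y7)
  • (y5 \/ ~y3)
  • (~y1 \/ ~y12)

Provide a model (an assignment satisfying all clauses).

y1 = True, y2 = False, y3 = True, y4 = True, y5 = True, y6 = False, y7 = True, y8 = False, y9 = False, y10 = True, y11 = False, y12 = False

Pure literal: y11 appears only negated; assign y11 = False.
Try y1 = True.
  then y5 is forced to True.
  then y3 is forced to True.
  then y7 is forced to True.
  then y12 is forced to False.
The remaining clauses are satisfied by y2 = False, y4 = True, y6 = False, y8 = False, y9 = False, y10 = True.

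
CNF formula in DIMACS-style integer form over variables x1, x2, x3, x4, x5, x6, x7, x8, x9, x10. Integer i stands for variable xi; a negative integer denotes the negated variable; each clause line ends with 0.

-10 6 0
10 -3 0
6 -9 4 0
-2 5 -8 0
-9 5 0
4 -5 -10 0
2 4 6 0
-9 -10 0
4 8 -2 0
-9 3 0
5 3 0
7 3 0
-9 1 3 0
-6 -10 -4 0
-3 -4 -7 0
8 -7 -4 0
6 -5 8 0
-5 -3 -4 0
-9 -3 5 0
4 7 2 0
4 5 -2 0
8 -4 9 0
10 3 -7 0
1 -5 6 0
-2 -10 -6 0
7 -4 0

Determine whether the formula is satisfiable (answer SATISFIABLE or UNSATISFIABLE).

SATISFIABLE

x1 occurs only positively in the remaining clauses — set x1 = True.
Branch on x2: take x2 = False.
Branch on x3: take x3 = True.
  then x10 is forced to True.
  then x6 is forced to True.
  then x9 is forced to False.
  then x4 is forced to False.
  then x5 is forced to False.
  then x7 is forced to True.
x8 is now unconstrained; take x8 = False.
So x1=T  x2=F  x3=T  x4=F  x5=F  x6=T  x7=T  x8=F  x9=F  x10=T is a satisfying assignment.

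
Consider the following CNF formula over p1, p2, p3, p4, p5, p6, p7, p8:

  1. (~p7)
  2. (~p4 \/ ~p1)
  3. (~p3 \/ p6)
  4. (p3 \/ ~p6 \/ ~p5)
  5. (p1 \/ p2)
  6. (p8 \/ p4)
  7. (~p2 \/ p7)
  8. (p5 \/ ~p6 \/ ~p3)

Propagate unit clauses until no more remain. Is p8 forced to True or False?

True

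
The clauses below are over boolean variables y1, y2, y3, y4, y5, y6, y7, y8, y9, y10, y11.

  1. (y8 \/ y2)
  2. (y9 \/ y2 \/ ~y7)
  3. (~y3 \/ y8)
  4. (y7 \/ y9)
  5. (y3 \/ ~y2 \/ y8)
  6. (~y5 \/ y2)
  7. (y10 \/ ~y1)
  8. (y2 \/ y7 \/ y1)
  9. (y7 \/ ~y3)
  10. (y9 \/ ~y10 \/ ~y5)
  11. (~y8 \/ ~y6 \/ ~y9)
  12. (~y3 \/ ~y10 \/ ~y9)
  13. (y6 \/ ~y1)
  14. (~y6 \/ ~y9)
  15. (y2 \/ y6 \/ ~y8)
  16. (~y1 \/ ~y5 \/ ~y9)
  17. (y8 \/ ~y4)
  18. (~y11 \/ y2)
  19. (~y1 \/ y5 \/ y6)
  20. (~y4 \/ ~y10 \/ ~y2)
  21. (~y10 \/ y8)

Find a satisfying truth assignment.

Pure literal: y4 appears only negated; assign y4 = False.
Set y1 = False and propagate.
Branch on y2: take y2 = True.
Try y3 = True.
  then y8 is forced to True.
  then y7 is forced to True.
The remaining clauses are satisfied by y5 = True, y6 = False, y9 = False, y10 = False, y11 = True.

y1=False, y2=True, y3=True, y4=False, y5=True, y6=False, y7=True, y8=True, y9=False, y10=False, y11=True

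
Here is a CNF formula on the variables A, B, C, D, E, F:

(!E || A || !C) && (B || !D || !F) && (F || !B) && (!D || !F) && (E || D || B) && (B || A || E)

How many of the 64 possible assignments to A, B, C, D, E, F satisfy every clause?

18

Split on B, then D.
  B=1, D=1: a clause becomes empty — 0.
  B=1, D=0: 7 of the 16 assignments to (A,C,E,F) work.
  B=0, D=1: 5 of the 16 assignments to (A,C,E,F) work.
  B=0, D=0: F free; 3 ways for (A,C,E) × 2^1 = 6.
Total: 0 + 7 + 5 + 6 = 18.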